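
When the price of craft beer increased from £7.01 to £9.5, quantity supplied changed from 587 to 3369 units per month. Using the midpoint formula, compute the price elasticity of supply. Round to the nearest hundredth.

%Δq = (3369 − 587)/[(587 + 3369)/2] = 2782/1978 ≈ 1.4065.
%ΔP = (9.5 − 7.01)/[(7.01 + 9.5)/2] = 2.49/8.255 ≈ 0.3016.
Arc elasticity E = %Δq/%ΔP ≈ 1.4065/0.3016 ≈ 4.66.
|E| > 1: supply is elastic over this range.

4.66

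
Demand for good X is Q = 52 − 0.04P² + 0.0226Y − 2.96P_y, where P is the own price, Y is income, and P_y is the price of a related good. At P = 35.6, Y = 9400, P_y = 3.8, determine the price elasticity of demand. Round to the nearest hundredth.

-0.50

First evaluate Q: 52 − 0.04(35.6)² + 0.0226(9400) − 2.96(3.8) = 52 − 50.6944 + 212.44 − 11.248 = 202.4976.
∂Q/∂P = −2·0.04·P = -2.848, so E_p = -2.848·(35.6/202.4976) ≈ -0.50.
|E_p| < 1: demand is inelastic.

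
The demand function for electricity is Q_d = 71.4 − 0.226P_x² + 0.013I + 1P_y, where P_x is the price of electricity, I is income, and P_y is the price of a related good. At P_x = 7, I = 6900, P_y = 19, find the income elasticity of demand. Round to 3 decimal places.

0.531

Q_d = 71.4 − 0.226(7)² + 0.013(6900) + 1(19) = 71.4 − 11.074 + 89.7 + 19 = 169.026.
∂Q_d/∂I = +0.013, so E_I = 0.013·(6900/169.026) ≈ 0.531.
E_I ∈ (0,1): normal good (necessity).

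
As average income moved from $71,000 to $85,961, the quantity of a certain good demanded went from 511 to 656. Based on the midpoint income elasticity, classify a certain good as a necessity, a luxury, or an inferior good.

%ΔQ = (656 − 511)/[(511+656)/2] = 145/583.5 ≈ 0.2485.
%ΔI = (85,961 − 71,000)/[(71,000+85,961)/2] = 14961/78480.5 ≈ 0.1906.
E_I = %ΔQ/%ΔI ≈ 1.304.
E_I > 1: normal good (luxury).

luxury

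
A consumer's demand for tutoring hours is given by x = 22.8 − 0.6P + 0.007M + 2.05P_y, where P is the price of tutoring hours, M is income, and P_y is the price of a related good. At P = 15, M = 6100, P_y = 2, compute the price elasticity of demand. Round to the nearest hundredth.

-0.15

First evaluate x: 22.8 − 0.6(15) + 0.007(6100) + 2.05(2) = 22.8 − 9 + 42.7 + 4.1 = 60.6.
∂x/∂P = −0.6, so E_p = (−0.6)·(15/60.6) ≈ -0.15.
|E_p| < 1: demand is inelastic.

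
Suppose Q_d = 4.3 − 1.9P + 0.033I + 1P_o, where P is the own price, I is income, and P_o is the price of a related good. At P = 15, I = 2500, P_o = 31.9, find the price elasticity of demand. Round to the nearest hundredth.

Substituting, Q_d = 4.3 − 1.9(15) + 0.033(2500) + 1(31.9) = 4.3 − 28.5 + 82.5 + 31.9 = 90.2.
∂Q_d/∂P = −1.9, so E_p = (−1.9)·(15/90.2) ≈ -0.32.
|E_p| < 1: demand is inelastic.

-0.32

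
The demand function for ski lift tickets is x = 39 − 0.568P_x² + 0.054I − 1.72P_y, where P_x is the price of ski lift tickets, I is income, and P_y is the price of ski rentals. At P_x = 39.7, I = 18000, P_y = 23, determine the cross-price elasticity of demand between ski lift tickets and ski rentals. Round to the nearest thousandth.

First evaluate x: 39 − 0.568(39.7)² + 0.054(18000) − 1.72(23) = 39 − 895.2191 + 972 − 39.56 = 76.2209.
∂x/∂P_y = −1.72, so E_xy = -1.72·(23/76.2209) ≈ -0.519.
E_xy < 0: the goods are complements.

-0.519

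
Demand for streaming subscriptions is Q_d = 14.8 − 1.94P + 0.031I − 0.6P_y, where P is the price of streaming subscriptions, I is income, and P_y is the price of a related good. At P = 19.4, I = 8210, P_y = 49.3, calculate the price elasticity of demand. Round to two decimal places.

-0.19

First evaluate Q_d: 14.8 − 1.94(19.4) + 0.031(8210) − 0.6(49.3) = 14.8 − 37.636 + 254.51 − 29.58 = 202.094.
∂Q_d/∂P = −1.94, so E_p = (−1.94)·(19.4/202.094) ≈ -0.19.
|E_p| < 1: demand is inelastic.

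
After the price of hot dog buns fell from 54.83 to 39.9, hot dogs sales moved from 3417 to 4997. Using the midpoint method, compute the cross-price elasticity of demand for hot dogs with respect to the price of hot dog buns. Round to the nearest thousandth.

%ΔQ_x = (4997 − 3417)/[(3417+4997)/2] = 1580/4207 ≈ 0.3756.
%ΔP_y = (39.9 − 54.83)/[(54.83+39.9)/2] ≈ -0.3152.
E_xy = 0.3756/-0.3152 ≈ -1.191.
E_xy < 0, so hot dogs and hot dog buns are complements.

-1.191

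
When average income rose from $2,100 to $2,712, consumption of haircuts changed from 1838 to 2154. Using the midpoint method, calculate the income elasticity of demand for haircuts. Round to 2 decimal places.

%ΔQ = (2154 − 1838)/[(1838+2154)/2] = 316/1996 ≈ 0.1583.
%ΔI = (2,712 − 2,100)/[(2,100+2,712)/2] = 612/2406 ≈ 0.2544.
E_I = %ΔQ/%ΔI ≈ 0.62.
E_I ∈ (0,1): normal good (necessity).

0.62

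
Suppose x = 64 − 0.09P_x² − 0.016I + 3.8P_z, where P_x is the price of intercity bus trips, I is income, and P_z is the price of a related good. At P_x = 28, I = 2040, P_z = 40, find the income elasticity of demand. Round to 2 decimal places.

-0.29

Substituting, x = 64 − 0.09(28)² − 0.016(2040) + 3.8(40) = 64 − 70.56 − 32.64 + 152 = 112.8.
∂x/∂I = −0.016, so E_I = -0.016·(2040/112.8) ≈ -0.29.
E_I < 0: inferior good.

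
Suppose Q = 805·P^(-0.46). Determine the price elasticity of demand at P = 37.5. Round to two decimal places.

-0.46

For a Cobb–Douglas (constant-elasticity) form Q = A·P^α·…, the elasticity with respect to P equals the exponent α at every point.
Here the exponent on P is -0.46, so the price elasticity of demand is -0.46.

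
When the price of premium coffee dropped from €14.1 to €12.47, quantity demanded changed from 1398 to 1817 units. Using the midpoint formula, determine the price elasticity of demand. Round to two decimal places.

%ΔQ = (1817 − 1398)/[(1398 + 1817)/2] = 419/1607.5 ≈ 0.2607.
%ΔP = (12.47 − 14.1)/[(14.1 + 12.47)/2] = -1.63/13.285 ≈ -0.1227.
Arc elasticity E = %ΔQ/%ΔP ≈ 0.2607/-0.1227 ≈ -2.12.
|E| > 1: demand is elastic over this range.

-2.12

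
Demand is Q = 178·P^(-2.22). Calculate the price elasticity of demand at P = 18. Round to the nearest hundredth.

-2.22

For a Cobb–Douglas (constant-elasticity) form Q = A·P^α·…, the elasticity with respect to P equals the exponent α at every point.
Here the exponent on P is -2.22, so the price elasticity of demand is -2.22.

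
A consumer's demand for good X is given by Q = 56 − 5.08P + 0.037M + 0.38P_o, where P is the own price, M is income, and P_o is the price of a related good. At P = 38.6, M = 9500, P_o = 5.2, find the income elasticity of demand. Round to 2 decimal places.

At the given point, Q = 56 − 5.08(38.6) + 0.037(9500) + 0.38(5.2) = 56 − 196.088 + 351.5 + 1.976 = 213.388.
∂Q/∂M = +0.037, so E_I = 0.037·(9500/213.388) ≈ 1.65.
E_I > 1: normal good (luxury).

1.65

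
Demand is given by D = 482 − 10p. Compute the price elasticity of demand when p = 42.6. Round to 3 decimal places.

At p = 42.6, D = 56.
dD/dp = −10.
Point elasticity E = (dD/dp)·(p/D) = -10 × 42.6/56 ≈ -7.607.
|E| > 1, so demand is elastic at this price.

-7.607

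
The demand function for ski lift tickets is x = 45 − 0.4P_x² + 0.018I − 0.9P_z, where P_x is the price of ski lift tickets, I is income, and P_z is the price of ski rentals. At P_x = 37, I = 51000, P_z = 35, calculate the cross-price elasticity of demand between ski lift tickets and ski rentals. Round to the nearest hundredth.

-0.08

x = 45 − 0.4(37)² + 0.018(51000) − 0.9(35) = 45 − 547.6 + 918 − 31.5 = 383.9.
∂x/∂P_z = −0.9, so E_xy = -0.9·(35/383.9) ≈ -0.08.
E_xy < 0: the goods are complements.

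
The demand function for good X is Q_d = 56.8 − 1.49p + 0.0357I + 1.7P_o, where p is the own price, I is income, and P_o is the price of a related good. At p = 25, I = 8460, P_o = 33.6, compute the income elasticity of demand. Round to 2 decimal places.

0.80

Q_d = 56.8 − 1.49(25) + 0.0357(8460) + 1.7(33.6) = 56.8 − 37.25 + 302.022 + 57.12 = 378.692.
∂Q_d/∂I = +0.0357, so E_I = 0.0357·(8460/378.692) ≈ 0.80.
E_I ∈ (0,1): normal good (necessity).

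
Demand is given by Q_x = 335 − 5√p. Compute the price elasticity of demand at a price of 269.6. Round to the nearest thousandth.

-0.162

At p = 269.6, Q_x = 252.9025.
dQ_x/dp = −5/(2√p) = −5/(2·16.4195).
Point elasticity E = (dQ_x/dp)·(p/Q_x) = -0.1523 × 269.6/252.9025 ≈ -0.162.
|E| < 1, so demand is inelastic at this price.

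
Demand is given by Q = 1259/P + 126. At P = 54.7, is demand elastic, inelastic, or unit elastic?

inelastic

At P = 54.7, Q = 149.0165.
dQ/dP = −1259/P² = −0.4208.
Point elasticity E = (dQ/dP)·(P/Q) = -0.4208 × 54.7/149.0165 ≈ -0.154.
|E| ≈ 0.154 < 1, so demand is inelastic.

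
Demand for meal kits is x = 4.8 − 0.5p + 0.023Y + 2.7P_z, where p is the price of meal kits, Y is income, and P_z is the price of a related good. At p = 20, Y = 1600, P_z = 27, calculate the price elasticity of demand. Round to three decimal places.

-0.096

Substituting, x = 4.8 − 0.5(20) + 0.023(1600) + 2.7(27) = 4.8 − 10 + 36.8 + 72.9 = 104.5.
∂x/∂p = −0.5, so E_p = (−0.5)·(20/104.5) ≈ -0.096.
|E_p| < 1: demand is inelastic.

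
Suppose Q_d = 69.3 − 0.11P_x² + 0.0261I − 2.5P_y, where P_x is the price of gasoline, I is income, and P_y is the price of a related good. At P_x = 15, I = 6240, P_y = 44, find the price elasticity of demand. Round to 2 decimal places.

-0.51

First evaluate Q_d: 69.3 − 0.11(15)² + 0.0261(6240) − 2.5(44) = 69.3 − 24.75 + 162.864 − 110 = 97.414.
∂Q_d/∂P_x = −2·0.11·P_x = -3.3, so E_p = -3.3·(15/97.414) ≈ -0.51.
|E_p| < 1: demand is inelastic.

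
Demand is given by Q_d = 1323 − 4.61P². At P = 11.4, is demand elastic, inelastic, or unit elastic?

At P = 11.4, Q_d = 723.8844.
dQ_d/dP = −2·4.61·P = −105.108.
Point elasticity E = (dQ_d/dP)·(P/Q_d) = -105.108 × 11.4/723.8844 ≈ -1.655.
|E| ≈ 1.655 > 1, so demand is elastic.

elastic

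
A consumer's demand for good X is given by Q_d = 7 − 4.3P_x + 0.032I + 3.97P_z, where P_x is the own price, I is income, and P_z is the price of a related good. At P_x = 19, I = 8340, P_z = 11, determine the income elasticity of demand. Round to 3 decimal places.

1.132

First evaluate Q_d: 7 − 4.3(19) + 0.032(8340) + 3.97(11) = 7 − 81.7 + 266.88 + 43.67 = 235.85.
∂Q_d/∂I = +0.032, so E_I = 0.032·(8340/235.85) ≈ 1.132.
E_I > 1: normal good (luxury).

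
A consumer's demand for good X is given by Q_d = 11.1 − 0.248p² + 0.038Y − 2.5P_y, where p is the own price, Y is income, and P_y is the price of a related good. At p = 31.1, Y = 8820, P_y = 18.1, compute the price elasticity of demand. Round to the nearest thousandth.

-7.846

Substituting, Q_d = 11.1 − 0.248(31.1)² + 0.038(8820) − 2.5(18.1) = 11.1 − 239.8681 + 335.16 − 45.25 = 61.1419.
∂Q_d/∂p = −2·0.248·p = -15.4256, so E_p = -15.4256·(31.1/61.1419) ≈ -7.846.
|E_p| > 1: demand is elastic.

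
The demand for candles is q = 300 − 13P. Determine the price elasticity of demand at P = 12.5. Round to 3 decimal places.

At P = 12.5, q = 137.5.
dq/dP = −13.
Point elasticity E = (dq/dP)·(P/q) = -13 × 12.5/137.5 ≈ -1.182.
|E| > 1, so demand is elastic at this price.

-1.182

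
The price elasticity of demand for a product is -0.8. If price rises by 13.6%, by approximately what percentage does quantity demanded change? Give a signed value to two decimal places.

-10.88

%ΔQ ≈ E × %ΔP = (-0.8) × (13.6%) = -10.88%.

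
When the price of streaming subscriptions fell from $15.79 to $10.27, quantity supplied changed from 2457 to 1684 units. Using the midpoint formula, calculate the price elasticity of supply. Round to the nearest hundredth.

0.88

%Δq = (1684 − 2457)/[(2457 + 1684)/2] = -773/2070.5 ≈ -0.3733.
%Δp = (10.27 − 15.79)/[(15.79 + 10.27)/2] = -5.52/13.03 ≈ -0.4236.
Arc elasticity E = %Δq/%Δp ≈ -0.3733/-0.4236 ≈ 0.88.
|E| < 1: supply is inelastic over this range.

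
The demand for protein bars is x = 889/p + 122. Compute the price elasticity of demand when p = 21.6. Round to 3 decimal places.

-0.252

At p = 21.6, x = 163.1574.
dx/dp = −889/p² = −1.9054.
Point elasticity E = (dx/dp)·(p/x) = -1.9054 × 21.6/163.1574 ≈ -0.252.
|E| < 1, so demand is inelastic at this price.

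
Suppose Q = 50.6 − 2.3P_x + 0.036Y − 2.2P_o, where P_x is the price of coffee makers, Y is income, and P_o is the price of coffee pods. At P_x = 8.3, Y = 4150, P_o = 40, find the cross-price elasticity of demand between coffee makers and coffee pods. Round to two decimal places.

First evaluate Q: 50.6 − 2.3(8.3) + 0.036(4150) − 2.2(40) = 50.6 − 19.09 + 149.4 − 88 = 92.91.
∂Q/∂P_o = −2.2, so E_xy = -2.2·(40/92.91) ≈ -0.95.
E_xy < 0: the goods are complements.

-0.95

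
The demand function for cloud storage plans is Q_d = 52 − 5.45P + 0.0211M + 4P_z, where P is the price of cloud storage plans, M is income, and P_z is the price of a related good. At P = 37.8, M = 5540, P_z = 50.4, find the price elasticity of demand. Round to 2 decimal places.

At the given point, Q_d = 52 − 5.45(37.8) + 0.0211(5540) + 4(50.4) = 52 − 206.01 + 116.894 + 201.6 = 164.484.
∂Q_d/∂P = −5.45, so E_p = (−5.45)·(37.8/164.484) ≈ -1.25.
|E_p| > 1: demand is elastic.

-1.25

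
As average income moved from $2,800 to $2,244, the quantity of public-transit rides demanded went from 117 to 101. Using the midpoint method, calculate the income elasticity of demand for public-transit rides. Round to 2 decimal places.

%ΔQ = (101 − 117)/[(117+101)/2] = -16/109 ≈ -0.1468.
%ΔY = (2,244 − 2,800)/[(2,800+2,244)/2] = -556/2522 ≈ -0.2205.
E_I = %ΔQ/%ΔY ≈ 0.67.
E_I ∈ (0,1): normal good (necessity).

0.67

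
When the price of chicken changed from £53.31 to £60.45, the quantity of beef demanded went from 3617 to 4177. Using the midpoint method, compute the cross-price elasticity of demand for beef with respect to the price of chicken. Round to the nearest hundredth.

%ΔQ_x = (4177 − 3617)/[(3617+4177)/2] = 560/3897 ≈ 0.1437.
%ΔP_y = (60.45 − 53.31)/[(53.31+60.45)/2] ≈ 0.1255.
E_xy = 0.1437/0.1255 ≈ 1.14.
E_xy > 0, so beef and chicken are substitutes.

1.14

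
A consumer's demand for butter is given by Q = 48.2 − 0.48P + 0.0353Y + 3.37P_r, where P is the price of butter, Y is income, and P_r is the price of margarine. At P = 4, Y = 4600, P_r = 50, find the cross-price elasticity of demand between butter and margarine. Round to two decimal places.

Evaluating quantity at (P, Y, P_r) gives Q = 48.2 − 0.48(4) + 0.0353(4600) + 3.37(50) = 48.2 − 1.92 + 162.38 + 168.5 = 377.16.
∂Q/∂P_r = +3.37, so E_xy = 3.37·(50/377.16) ≈ 0.45.
E_xy > 0: the goods are substitutes.

0.45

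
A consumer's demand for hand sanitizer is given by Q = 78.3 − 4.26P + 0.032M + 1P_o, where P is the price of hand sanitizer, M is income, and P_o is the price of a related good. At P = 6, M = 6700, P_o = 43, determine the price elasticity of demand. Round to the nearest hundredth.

Substituting, Q = 78.3 − 4.26(6) + 0.032(6700) + 1(43) = 78.3 − 25.56 + 214.4 + 43 = 310.14.
∂Q/∂P = −4.26, so E_p = (−4.26)·(6/310.14) ≈ -0.08.
|E_p| < 1: demand is inelastic.

-0.08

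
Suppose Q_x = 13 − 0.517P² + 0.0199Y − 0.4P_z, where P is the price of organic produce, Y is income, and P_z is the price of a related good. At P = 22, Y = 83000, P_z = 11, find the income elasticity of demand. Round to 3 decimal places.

Evaluating quantity at (P, Y, P_z) gives Q_x = 13 − 0.517(22)² + 0.0199(83000) − 0.4(11) = 13 − 250.228 + 1651.7 − 4.4 = 1410.072.
∂Q_x/∂Y = +0.0199, so E_I = 0.0199·(83000/1410.072) ≈ 1.171.
E_I > 1: normal good (luxury).

1.171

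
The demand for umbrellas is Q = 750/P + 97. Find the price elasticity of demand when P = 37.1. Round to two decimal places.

-0.17

At P = 37.1, Q = 117.2156.
dQ/dP = −750/P² = −0.5449.
Point elasticity E = (dQ/dP)·(P/Q) = -0.5449 × 37.1/117.2156 ≈ -0.17.
|E| < 1, so demand is inelastic at this price.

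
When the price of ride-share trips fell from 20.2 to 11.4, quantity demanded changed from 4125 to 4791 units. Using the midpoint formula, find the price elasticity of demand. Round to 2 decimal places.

-0.27

%Δq = (4791 − 4125)/[(4125 + 4791)/2] = 666/4458 ≈ 0.1494.
%ΔP = (11.4 − 20.2)/[(20.2 + 11.4)/2] = -8.8/15.8 ≈ -0.5570.
Arc elasticity E = %Δq/%ΔP ≈ 0.1494/-0.5570 ≈ -0.27.
|E| < 1: demand is inelastic over this range.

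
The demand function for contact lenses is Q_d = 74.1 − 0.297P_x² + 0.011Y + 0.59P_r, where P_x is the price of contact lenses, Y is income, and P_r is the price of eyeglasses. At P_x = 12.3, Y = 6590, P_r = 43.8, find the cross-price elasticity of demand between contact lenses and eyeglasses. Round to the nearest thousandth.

0.203

Substituting, Q_d = 74.1 − 0.297(12.3)² + 0.011(6590) + 0.59(43.8) = 74.1 − 44.9331 + 72.49 + 25.842 = 127.4989.
∂Q_d/∂P_r = +0.59, so E_xy = 0.59·(43.8/127.4989) ≈ 0.203.
E_xy > 0: the goods are substitutes.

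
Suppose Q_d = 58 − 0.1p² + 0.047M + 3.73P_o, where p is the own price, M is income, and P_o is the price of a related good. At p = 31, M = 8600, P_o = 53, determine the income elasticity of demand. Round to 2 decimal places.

0.72

Evaluating quantity at (p, M, P_o) gives Q_d = 58 − 0.1(31)² + 0.047(8600) + 3.73(53) = 58 − 96.1 + 404.2 + 197.69 = 563.79.
∂Q_d/∂M = +0.047, so E_I = 0.047·(8600/563.79) ≈ 0.72.
E_I ∈ (0,1): normal good (necessity).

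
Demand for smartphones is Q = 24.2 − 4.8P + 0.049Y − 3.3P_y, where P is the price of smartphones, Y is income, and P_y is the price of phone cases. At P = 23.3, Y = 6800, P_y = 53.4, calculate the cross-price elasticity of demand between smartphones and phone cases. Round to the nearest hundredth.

-2.54

At the given point, Q = 24.2 − 4.8(23.3) + 0.049(6800) − 3.3(53.4) = 24.2 − 111.84 + 333.2 − 176.22 = 69.34.
∂Q/∂P_y = −3.3, so E_xy = -3.3·(53.4/69.34) ≈ -2.54.
E_xy < 0: the goods are complements.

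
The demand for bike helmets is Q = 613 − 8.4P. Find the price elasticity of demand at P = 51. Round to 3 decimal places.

-2.321

At P = 51, Q = 184.6.
dQ/dP = −8.4.
Point elasticity E = (dQ/dP)·(P/Q) = -8.4 × 51/184.6 ≈ -2.321.
|E| > 1, so demand is elastic at this price.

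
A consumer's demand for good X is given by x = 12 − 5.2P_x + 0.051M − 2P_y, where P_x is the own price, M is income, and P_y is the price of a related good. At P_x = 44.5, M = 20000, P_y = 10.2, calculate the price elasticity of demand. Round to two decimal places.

First evaluate x: 12 − 5.2(44.5) + 0.051(20000) − 2(10.2) = 12 − 231.4 + 1020 − 20.4 = 780.2.
∂x/∂P_x = −5.2, so E_p = (−5.2)·(44.5/780.2) ≈ -0.30.
|E_p| < 1: demand is inelastic.

-0.30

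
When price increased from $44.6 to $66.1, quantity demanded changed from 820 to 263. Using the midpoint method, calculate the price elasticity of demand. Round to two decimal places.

-2.65

%Δq = (263 − 820)/[(820 + 263)/2] = -557/541.5 ≈ -1.0286.
%ΔP = (66.1 − 44.6)/[(44.6 + 66.1)/2] = 21.5/55.35 ≈ 0.3884.
Arc elasticity E = %Δq/%ΔP ≈ -1.0286/0.3884 ≈ -2.65.
|E| > 1: demand is elastic over this range.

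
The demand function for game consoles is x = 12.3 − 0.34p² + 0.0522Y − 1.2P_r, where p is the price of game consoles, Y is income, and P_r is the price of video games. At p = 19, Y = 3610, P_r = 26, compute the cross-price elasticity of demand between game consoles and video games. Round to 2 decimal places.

-0.67

First evaluate x: 12.3 − 0.34(19)² + 0.0522(3610) − 1.2(26) = 12.3 − 122.74 + 188.442 − 31.2 = 46.802.
∂x/∂P_r = −1.2, so E_xy = -1.2·(26/46.802) ≈ -0.67.
E_xy < 0: the goods are complements.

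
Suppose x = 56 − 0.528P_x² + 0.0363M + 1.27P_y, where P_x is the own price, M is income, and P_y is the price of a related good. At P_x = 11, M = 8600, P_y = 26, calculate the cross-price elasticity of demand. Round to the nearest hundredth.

Evaluating quantity at (P_x, M, P_y) gives x = 56 − 0.528(11)² + 0.0363(8600) + 1.27(26) = 56 − 63.888 + 312.18 + 33.02 = 337.312.
∂x/∂P_y = +1.27, so E_xy = 1.27·(26/337.312) ≈ 0.10.
E_xy > 0: the goods are substitutes.

0.10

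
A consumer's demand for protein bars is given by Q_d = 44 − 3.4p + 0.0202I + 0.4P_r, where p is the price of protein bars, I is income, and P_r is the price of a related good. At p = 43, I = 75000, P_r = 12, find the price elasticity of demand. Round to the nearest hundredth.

-0.10

Evaluating quantity at (p, I, P_r) gives Q_d = 44 − 3.4(43) + 0.0202(75000) + 0.4(12) = 44 − 146.2 + 1515 + 4.8 = 1417.6.
∂Q_d/∂p = −3.4, so E_p = (−3.4)·(43/1417.6) ≈ -0.10.
|E_p| < 1: demand is inelastic.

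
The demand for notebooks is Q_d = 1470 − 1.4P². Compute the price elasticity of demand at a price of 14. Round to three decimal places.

-0.459

At P = 14, Q_d = 1195.6.
dQ_d/dP = −2·1.4·P = −39.2.
Point elasticity E = (dQ_d/dP)·(P/Q_d) = -39.2 × 14/1195.6 ≈ -0.459.
|E| < 1, so demand is inelastic at this price.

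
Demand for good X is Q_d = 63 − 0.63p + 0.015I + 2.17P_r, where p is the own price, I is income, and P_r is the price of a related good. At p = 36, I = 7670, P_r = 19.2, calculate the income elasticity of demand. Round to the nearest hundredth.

Substituting, Q_d = 63 − 0.63(36) + 0.015(7670) + 2.17(19.2) = 63 − 22.68 + 115.05 + 41.664 = 197.034.
∂Q_d/∂I = +0.015, so E_I = 0.015·(7670/197.034) ≈ 0.58.
E_I ∈ (0,1): normal good (necessity).

0.58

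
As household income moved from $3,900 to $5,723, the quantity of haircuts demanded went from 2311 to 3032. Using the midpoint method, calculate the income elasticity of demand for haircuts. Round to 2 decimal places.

%ΔQ = (3032 − 2311)/[(2311+3032)/2] = 721/2671.5 ≈ 0.2699.
%ΔI = (5,723 − 3,900)/[(3,900+5,723)/2] = 1823/4811.5 ≈ 0.3789.
E_I = %ΔQ/%ΔI ≈ 0.71.
E_I ∈ (0,1): normal good (necessity).

0.71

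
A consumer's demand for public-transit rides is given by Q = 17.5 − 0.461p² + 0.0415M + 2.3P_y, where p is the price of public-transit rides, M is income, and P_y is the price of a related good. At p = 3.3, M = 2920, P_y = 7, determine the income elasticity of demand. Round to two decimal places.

At the given point, Q = 17.5 − 0.461(3.3)² + 0.0415(2920) + 2.3(7) = 17.5 − 5.0203 + 121.18 + 16.1 = 149.7597.
∂Q/∂M = +0.0415, so E_I = 0.0415·(2920/149.7597) ≈ 0.81.
E_I ∈ (0,1): normal good (necessity).

0.81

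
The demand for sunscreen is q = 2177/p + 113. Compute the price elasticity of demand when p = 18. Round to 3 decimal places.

At p = 18, q = 233.9444.
dq/dp = −2177/p² = −6.7191.
Point elasticity E = (dq/dp)·(p/q) = -6.7191 × 18/233.9444 ≈ -0.517.
|E| < 1, so demand is inelastic at this price.

-0.517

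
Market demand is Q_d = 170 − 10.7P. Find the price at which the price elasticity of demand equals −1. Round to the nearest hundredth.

7.94

For linear demand Q_d = a − bP, E = −bP/(a − bP). |E| = 1 ⇒ bP = a − bP ⇒ P = a/(2b).
P = 170/(2·10.7) ≈ 7.94.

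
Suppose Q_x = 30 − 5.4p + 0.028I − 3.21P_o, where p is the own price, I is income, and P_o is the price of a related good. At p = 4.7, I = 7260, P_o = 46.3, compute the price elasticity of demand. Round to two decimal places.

-0.43

Substituting, Q_x = 30 − 5.4(4.7) + 0.028(7260) − 3.21(46.3) = 30 − 25.38 + 203.28 − 148.623 = 59.277.
∂Q_x/∂p = −5.4, so E_p = (−5.4)·(4.7/59.277) ≈ -0.43.
|E_p| < 1: demand is inelastic.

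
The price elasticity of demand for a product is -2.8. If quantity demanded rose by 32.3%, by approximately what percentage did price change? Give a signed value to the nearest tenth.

%ΔQ ≈ E × %ΔP ⇒ %ΔP = %ΔQ / E = (32.3%)/(-2.8) ≈ -11.5%.

-11.5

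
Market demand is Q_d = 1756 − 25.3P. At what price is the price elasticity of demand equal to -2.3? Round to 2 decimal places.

48.37

Set −bP/(a − bP) = −2.3 ⇒ bP = 2.3(a − bP) ⇒ bP(1+2.3) = 2.3·a.
P = 2.3·1756/(25.3·3.3) ≈ 48.37.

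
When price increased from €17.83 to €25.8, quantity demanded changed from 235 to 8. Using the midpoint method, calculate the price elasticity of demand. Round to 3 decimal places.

-5.114

%ΔQ = (8 − 235)/[(235 + 8)/2] = -227/121.5 ≈ -1.8683.
%ΔP = (25.8 − 17.83)/[(17.83 + 25.8)/2] = 7.97/21.815 ≈ 0.3653.
Arc elasticity E = %ΔQ/%ΔP ≈ -1.8683/0.3653 ≈ -5.114.
|E| > 1: demand is elastic over this range.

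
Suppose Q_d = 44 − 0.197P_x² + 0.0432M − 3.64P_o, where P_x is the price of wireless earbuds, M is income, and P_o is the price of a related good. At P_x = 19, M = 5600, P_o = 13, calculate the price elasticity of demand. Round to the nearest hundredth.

-0.85

Evaluating quantity at (P_x, M, P_o) gives Q_d = 44 − 0.197(19)² + 0.0432(5600) − 3.64(13) = 44 − 71.117 + 241.92 − 47.32 = 167.483.
∂Q_d/∂P_x = −2·0.197·P_x = -7.486, so E_p = -7.486·(19/167.483) ≈ -0.85.
|E_p| < 1: demand is inelastic.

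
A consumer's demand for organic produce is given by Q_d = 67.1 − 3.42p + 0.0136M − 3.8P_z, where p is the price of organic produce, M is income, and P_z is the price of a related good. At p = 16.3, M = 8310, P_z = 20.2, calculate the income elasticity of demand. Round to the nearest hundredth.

Substituting, Q_d = 67.1 − 3.42(16.3) + 0.0136(8310) − 3.8(20.2) = 67.1 − 55.746 + 113.016 − 76.76 = 47.61.
∂Q_d/∂M = +0.0136, so E_I = 0.0136·(8310/47.61) ≈ 2.37.
E_I > 1: normal good (luxury).

2.37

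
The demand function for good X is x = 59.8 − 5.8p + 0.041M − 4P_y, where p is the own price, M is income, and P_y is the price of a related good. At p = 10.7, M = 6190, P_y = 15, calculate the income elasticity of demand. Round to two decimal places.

x = 59.8 − 5.8(10.7) + 0.041(6190) − 4(15) = 59.8 − 62.06 + 253.79 − 60 = 191.53.
∂x/∂M = +0.041, so E_I = 0.041·(6190/191.53) ≈ 1.33.
E_I > 1: normal good (luxury).

1.33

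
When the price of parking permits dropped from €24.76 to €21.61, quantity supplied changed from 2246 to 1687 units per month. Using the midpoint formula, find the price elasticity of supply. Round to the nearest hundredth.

%Δq = (1687 − 2246)/[(2246 + 1687)/2] = -559/1966.5 ≈ -0.2843.
%ΔP = (21.61 − 24.76)/[(24.76 + 21.61)/2] = -3.15/23.185 ≈ -0.1359.
Arc elasticity E = %Δq/%ΔP ≈ -0.2843/-0.1359 ≈ 2.09.
|E| > 1: supply is elastic over this range.

2.09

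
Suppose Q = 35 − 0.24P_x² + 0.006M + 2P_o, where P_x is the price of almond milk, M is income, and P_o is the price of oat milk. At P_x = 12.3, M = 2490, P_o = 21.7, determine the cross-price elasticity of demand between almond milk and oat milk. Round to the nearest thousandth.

0.761

First evaluate Q: 35 − 0.24(12.3)² + 0.006(2490) + 2(21.7) = 35 − 36.3096 + 14.94 + 43.4 = 57.0304.
∂Q/∂P_o = +2, so E_xy = 2·(21.7/57.0304) ≈ 0.761.
E_xy > 0: the goods are substitutes.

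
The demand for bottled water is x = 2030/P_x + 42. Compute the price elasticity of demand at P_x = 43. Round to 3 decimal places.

-0.529

At P_x = 43, x = 89.2093.
dx/dP_x = −2030/P_x² = −1.0979.
Point elasticity E = (dx/dP_x)·(P_x/x) = -1.0979 × 43/89.2093 ≈ -0.529.
|E| < 1, so demand is inelastic at this price.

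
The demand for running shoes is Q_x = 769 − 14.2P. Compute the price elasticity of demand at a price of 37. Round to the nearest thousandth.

At P = 37, Q_x = 243.6.
dQ_x/dP = −14.2.
Point elasticity E = (dQ_x/dP)·(P/Q_x) = -14.2 × 37/243.6 ≈ -2.157.
|E| > 1, so demand is elastic at this price.

-2.157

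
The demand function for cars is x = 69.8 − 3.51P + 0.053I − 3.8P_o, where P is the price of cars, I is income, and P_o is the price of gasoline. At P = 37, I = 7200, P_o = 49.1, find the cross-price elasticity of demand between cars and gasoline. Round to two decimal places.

Substituting, x = 69.8 − 3.51(37) + 0.053(7200) − 3.8(49.1) = 69.8 − 129.87 + 381.6 − 186.58 = 134.95.
∂x/∂P_o = −3.8, so E_xy = -3.8·(49.1/134.95) ≈ -1.38.
E_xy < 0: the goods are complements.

-1.38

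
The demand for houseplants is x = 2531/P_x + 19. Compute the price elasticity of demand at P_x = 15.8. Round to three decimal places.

-0.894

At P_x = 15.8, x = 179.1899.
dx/dP_x = −2531/P_x² = −10.1386.
Point elasticity E = (dx/dP_x)·(P_x/x) = -10.1386 × 15.8/179.1899 ≈ -0.894.
|E| < 1, so demand is inelastic at this price.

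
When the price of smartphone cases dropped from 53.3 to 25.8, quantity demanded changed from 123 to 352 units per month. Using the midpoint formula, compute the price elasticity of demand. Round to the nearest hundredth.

%ΔQ = (352 − 123)/[(123 + 352)/2] = 229/237.5 ≈ 0.9642.
%ΔP = (25.8 − 53.3)/[(53.3 + 25.8)/2] = -27.5/39.55 ≈ -0.6953.
Arc elasticity E = %ΔQ/%ΔP ≈ 0.9642/-0.6953 ≈ -1.39.
|E| > 1: demand is elastic over this range.

-1.39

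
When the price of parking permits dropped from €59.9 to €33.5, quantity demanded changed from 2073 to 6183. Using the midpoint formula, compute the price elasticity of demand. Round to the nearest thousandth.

%ΔQ = (6183 − 2073)/[(2073 + 6183)/2] = 4110/4128 ≈ 0.9956.
%ΔP = (33.5 − 59.9)/[(59.9 + 33.5)/2] = -26.4/46.7 ≈ -0.5653.
Arc elasticity E = %ΔQ/%ΔP ≈ 0.9956/-0.5653 ≈ -1.761.
|E| > 1: demand is elastic over this range.

-1.761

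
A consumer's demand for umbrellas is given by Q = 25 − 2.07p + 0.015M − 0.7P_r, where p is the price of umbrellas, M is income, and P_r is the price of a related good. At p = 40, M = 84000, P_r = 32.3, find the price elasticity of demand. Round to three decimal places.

-0.070

Substituting, Q = 25 − 2.07(40) + 0.015(84000) − 0.7(32.3) = 25 − 82.8 + 1260 − 22.61 = 1179.59.
∂Q/∂p = −2.07, so E_p = (−2.07)·(40/1179.59) ≈ -0.070.
|E_p| < 1: demand is inelastic.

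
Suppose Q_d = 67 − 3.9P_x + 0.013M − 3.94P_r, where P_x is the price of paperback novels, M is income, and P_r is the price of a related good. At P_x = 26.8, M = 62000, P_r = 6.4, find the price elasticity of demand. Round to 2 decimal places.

-0.14

Substituting, Q_d = 67 − 3.9(26.8) + 0.013(62000) − 3.94(6.4) = 67 − 104.52 + 806 − 25.216 = 743.264.
∂Q_d/∂P_x = −3.9, so E_p = (−3.9)·(26.8/743.264) ≈ -0.14.
|E_p| < 1: demand is inelastic.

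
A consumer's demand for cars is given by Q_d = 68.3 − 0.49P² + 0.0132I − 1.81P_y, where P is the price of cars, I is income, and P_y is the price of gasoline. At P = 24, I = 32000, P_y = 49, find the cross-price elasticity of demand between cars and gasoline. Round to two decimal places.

-0.74

Q_d = 68.3 − 0.49(24)² + 0.0132(32000) − 1.81(49) = 68.3 − 282.24 + 422.4 − 88.69 = 119.77.
∂Q_d/∂P_y = −1.81, so E_xy = -1.81·(49/119.77) ≈ -0.74.
E_xy < 0: the goods are complements.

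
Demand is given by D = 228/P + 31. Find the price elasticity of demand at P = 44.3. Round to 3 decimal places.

-0.142

At P = 44.3, D = 36.1467.
dD/dP = −228/P² = −0.1162.
Point elasticity E = (dD/dP)·(P/D) = -0.1162 × 44.3/36.1467 ≈ -0.142.
|E| < 1, so demand is inelastic at this price.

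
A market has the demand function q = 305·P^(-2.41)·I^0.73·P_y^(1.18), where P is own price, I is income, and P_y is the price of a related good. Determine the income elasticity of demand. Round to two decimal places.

For a Cobb–Douglas (constant-elasticity) form q = A·I^α·…, the elasticity with respect to I equals the exponent α at every point.
Here the exponent on I is 0.73, so the income elasticity of demand is 0.73.

0.73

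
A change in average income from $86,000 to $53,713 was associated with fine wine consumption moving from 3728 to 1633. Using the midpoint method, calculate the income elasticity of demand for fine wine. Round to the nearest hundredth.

%ΔQ = (1633 − 3728)/[(3728+1633)/2] = -2095/2680.5 ≈ -0.7816.
%ΔY = (53,713 − 86,000)/[(86,000+53,713)/2] = -32287/69856.5 ≈ -0.4622.
E_I = %ΔQ/%ΔY ≈ 1.69.
E_I > 1: normal good (luxury).

1.69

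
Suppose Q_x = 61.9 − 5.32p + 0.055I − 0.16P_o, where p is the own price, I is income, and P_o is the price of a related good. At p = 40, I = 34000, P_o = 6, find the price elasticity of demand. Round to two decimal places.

Q_x = 61.9 − 5.32(40) + 0.055(34000) − 0.16(6) = 61.9 − 212.8 + 1870 − 0.96 = 1718.14.
∂Q_x/∂p = −5.32, so E_p = (−5.32)·(40/1718.14) ≈ -0.12.
|E_p| < 1: demand is inelastic.

-0.12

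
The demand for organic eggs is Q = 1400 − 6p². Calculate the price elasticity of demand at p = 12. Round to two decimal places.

-3.22

At p = 12, Q = 536.
dQ/dp = −2·6·p = −144.
Point elasticity E = (dQ/dp)·(p/Q) = -144 × 12/536 ≈ -3.22.
|E| > 1, so demand is elastic at this price.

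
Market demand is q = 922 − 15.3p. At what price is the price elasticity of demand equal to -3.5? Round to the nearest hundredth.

46.87

Set −bp/(a − bp) = −3.5 ⇒ bp = 3.5(a − bp) ⇒ bp(1+3.5) = 3.5·a.
p = 3.5·922/(15.3·4.5) ≈ 46.87.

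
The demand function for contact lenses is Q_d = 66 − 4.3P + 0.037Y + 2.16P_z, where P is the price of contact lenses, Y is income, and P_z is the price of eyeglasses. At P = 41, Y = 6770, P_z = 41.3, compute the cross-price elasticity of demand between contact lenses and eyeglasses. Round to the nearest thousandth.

Q_d = 66 − 4.3(41) + 0.037(6770) + 2.16(41.3) = 66 − 176.3 + 250.49 + 89.208 = 229.398.
∂Q_d/∂P_z = +2.16, so E_xy = 2.16·(41.3/229.398) ≈ 0.389.
E_xy > 0: the goods are substitutes.

0.389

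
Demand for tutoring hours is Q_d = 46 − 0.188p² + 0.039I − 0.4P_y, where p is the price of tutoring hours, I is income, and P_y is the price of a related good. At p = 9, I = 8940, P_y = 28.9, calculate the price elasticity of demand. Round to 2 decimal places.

First evaluate Q_d: 46 − 0.188(9)² + 0.039(8940) − 0.4(28.9) = 46 − 15.228 + 348.66 − 11.56 = 367.872.
∂Q_d/∂p = −2·0.188·p = -3.384, so E_p = -3.384·(9/367.872) ≈ -0.08.
|E_p| < 1: demand is inelastic.

-0.08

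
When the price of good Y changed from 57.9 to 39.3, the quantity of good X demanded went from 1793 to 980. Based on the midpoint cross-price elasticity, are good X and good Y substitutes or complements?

%ΔQ_x = (980 − 1793)/[(1793+980)/2] = -813/1386.5 ≈ -0.5864.
%ΔP_y = (39.3 − 57.9)/[(57.9+39.3)/2] ≈ -0.3827.
E_xy = -0.5864/-0.3827 ≈ 1.532.
E_xy > 0, so the goods are substitutes.

substitutes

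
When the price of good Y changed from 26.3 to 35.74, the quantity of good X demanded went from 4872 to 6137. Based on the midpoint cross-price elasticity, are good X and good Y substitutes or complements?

substitutes

%ΔQ_x = (6137 − 4872)/[(4872+6137)/2] = 1265/5504.5 ≈ 0.2298.
%ΔP_y = (35.74 − 26.3)/[(26.3+35.74)/2] ≈ 0.3043.
E_xy = 0.2298/0.3043 ≈ 0.755.
E_xy > 0, so the goods are substitutes.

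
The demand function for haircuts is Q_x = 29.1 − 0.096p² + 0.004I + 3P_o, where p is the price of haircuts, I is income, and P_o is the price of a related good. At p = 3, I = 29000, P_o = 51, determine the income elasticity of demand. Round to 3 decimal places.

0.390

Q_x = 29.1 − 0.096(3)² + 0.004(29000) + 3(51) = 29.1 − 0.864 + 116 + 153 = 297.236.
∂Q_x/∂I = +0.004, so E_I = 0.004·(29000/297.236) ≈ 0.390.
E_I ∈ (0,1): normal good (necessity).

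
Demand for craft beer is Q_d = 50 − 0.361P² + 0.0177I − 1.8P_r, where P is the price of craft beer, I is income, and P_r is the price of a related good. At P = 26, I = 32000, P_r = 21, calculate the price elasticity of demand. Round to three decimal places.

Substituting, Q_d = 50 − 0.361(26)² + 0.0177(32000) − 1.8(21) = 50 − 244.036 + 566.4 − 37.8 = 334.564.
∂Q_d/∂P = −2·0.361·P = -18.772, so E_p = -18.772·(26/334.564) ≈ -1.459.
|E_p| > 1: demand is elastic.

-1.459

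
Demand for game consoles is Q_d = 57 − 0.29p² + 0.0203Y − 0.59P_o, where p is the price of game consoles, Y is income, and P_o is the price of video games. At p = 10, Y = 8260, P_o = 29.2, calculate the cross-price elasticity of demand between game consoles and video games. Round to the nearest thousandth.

-0.097

Q_d = 57 − 0.29(10)² + 0.0203(8260) − 0.59(29.2) = 57 − 29 + 167.678 − 17.228 = 178.45.
∂Q_d/∂P_o = −0.59, so E_xy = -0.59·(29.2/178.45) ≈ -0.097.
E_xy < 0: the goods are complements.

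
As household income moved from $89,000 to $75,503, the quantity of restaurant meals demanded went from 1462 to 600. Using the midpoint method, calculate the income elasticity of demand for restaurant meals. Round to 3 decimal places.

5.095

%ΔQ = (600 − 1462)/[(1462+600)/2] = -862/1031 ≈ -0.8361.
%ΔI = (75,503 − 89,000)/[(89,000+75,503)/2] = -13497/82251.5 ≈ -0.1641.
E_I = %ΔQ/%ΔI ≈ 5.095.
E_I > 1: normal good (luxury).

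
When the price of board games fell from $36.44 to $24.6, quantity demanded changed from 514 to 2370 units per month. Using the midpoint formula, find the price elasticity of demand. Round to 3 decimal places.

%ΔQ = (2370 − 514)/[(514 + 2370)/2] = 1856/1442 ≈ 1.2871.
%ΔP = (24.6 − 36.44)/[(36.44 + 24.6)/2] = -11.84/30.52 ≈ -0.3879.
Arc elasticity E = %ΔQ/%ΔP ≈ 1.2871/-0.3879 ≈ -3.318.
|E| > 1: demand is elastic over this range.

-3.318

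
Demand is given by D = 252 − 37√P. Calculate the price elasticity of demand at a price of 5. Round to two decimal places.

At P = 5, D = 169.2655.
dD/dP = −37/(2√P) = −37/(2·2.2361).
Point elasticity E = (dD/dP)·(P/D) = -8.2735 × 5/169.2655 ≈ -0.24.
|E| < 1, so demand is inelastic at this price.

-0.24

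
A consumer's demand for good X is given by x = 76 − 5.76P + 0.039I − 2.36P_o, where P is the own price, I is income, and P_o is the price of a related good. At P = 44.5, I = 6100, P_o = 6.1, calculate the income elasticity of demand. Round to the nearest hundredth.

5.51

At the given point, x = 76 − 5.76(44.5) + 0.039(6100) − 2.36(6.1) = 76 − 256.32 + 237.9 − 14.396 = 43.184.
∂x/∂I = +0.039, so E_I = 0.039·(6100/43.184) ≈ 5.51.
E_I > 1: normal good (luxury).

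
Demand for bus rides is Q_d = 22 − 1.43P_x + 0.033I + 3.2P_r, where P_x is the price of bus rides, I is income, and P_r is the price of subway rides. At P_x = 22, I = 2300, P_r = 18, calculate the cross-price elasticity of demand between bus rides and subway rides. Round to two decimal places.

0.46

First evaluate Q_d: 22 − 1.43(22) + 0.033(2300) + 3.2(18) = 22 − 31.46 + 75.9 + 57.6 = 124.04.
∂Q_d/∂P_r = +3.2, so E_xy = 3.2·(18/124.04) ≈ 0.46.
E_xy > 0: the goods are substitutes.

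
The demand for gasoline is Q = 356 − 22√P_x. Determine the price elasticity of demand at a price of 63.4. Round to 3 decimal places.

-0.484

At P_x = 63.4, Q = 180.8269.
dQ/dP_x = −22/(2√P_x) = −22/(2·7.9624).
Point elasticity E = (dQ/dP_x)·(P_x/Q) = -1.3815 × 63.4/180.8269 ≈ -0.484.
|E| < 1, so demand is inelastic at this price.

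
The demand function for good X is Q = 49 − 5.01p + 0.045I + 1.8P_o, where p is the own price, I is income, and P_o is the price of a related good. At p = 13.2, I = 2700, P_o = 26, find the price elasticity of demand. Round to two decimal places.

-0.44

First evaluate Q: 49 − 5.01(13.2) + 0.045(2700) + 1.8(26) = 49 − 66.132 + 121.5 + 46.8 = 151.168.
∂Q/∂p = −5.01, so E_p = (−5.01)·(13.2/151.168) ≈ -0.44.
|E_p| < 1: demand is inelastic.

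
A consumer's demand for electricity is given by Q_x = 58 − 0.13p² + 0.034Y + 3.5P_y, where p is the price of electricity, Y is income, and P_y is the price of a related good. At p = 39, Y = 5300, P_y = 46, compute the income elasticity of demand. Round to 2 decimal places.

Evaluating quantity at (p, Y, P_y) gives Q_x = 58 − 0.13(39)² + 0.034(5300) + 3.5(46) = 58 − 197.73 + 180.2 + 161 = 201.47.
∂Q_x/∂Y = +0.034, so E_I = 0.034·(5300/201.47) ≈ 0.89.
E_I ∈ (0,1): normal good (necessity).

0.89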